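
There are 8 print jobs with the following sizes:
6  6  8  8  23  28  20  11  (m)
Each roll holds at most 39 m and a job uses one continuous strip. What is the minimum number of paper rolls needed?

Total = 28 + 23 + 20 + 11 + 8 + 8 + 6 + 6 = 110 m.
Lower bound: ⌈110/39⌉ = 3 paper rolls.
A packing using 3 paper rolls:
  roll 1: 28 + 11 = 39
  roll 2: 23 + 8 + 8 = 39
  roll 3: 20 + 6 + 6 = 32
This matches the lower bound, so 3 is optimal.

3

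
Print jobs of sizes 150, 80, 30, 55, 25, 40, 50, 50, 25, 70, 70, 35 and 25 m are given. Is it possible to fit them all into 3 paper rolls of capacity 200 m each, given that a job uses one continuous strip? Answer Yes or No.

Total = 705 m; ⌈705/200⌉ = 4.
At least 4 paper rolls are required, but only 3 are allowed.

No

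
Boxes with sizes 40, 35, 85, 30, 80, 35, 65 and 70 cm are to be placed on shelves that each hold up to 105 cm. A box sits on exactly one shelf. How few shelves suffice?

5

Total = 85 + 80 + 70 + 65 + 40 + 35 + 35 + 30 = 440 cm.
Lower bound: ⌈440/105⌉ = 5 shelves.
A packing using 5 shelves:
  shelf 1: 85 = 85
  shelf 2: 80 = 80
  shelf 3: 70 + 35 = 105
  shelf 4: 65 + 40 = 105
  shelf 5: 35 + 30 = 65
This matches the lower bound, so 5 is optimal.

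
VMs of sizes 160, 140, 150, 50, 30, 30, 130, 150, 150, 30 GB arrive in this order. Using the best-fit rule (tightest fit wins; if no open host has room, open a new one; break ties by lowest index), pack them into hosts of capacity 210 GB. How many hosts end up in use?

  160 → host 1 (new)  [load 160/210]
  140 → host 2 (new)  [load 140/210]
  150 → host 3 (new)  [load 150/210]
  50 → host 1  [load 210/210]
  30 → host 3  [load 180/210]
  30 → host 3  [load 210/210]
  130 → host 4 (new)  [load 130/210]
  150 → host 5 (new)  [load 150/210]
  150 → host 6 (new)  [load 150/210]
  30 → host 5  [load 180/210]
6 hosts opened.

6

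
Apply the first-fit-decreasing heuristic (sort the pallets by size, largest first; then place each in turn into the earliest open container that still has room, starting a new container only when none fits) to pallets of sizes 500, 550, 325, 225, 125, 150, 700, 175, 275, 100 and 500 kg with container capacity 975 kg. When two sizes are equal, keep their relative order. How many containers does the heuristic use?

4

Sorted descending: 700, 550, 500, 500, 325, 275, 225, 175, 150, 125, 100.
  700 → container 1 (new)  [load 700/975]
  550 → container 2 (new)  [load 550/975]
  500 → container 3 (new)  [load 500/975]
  500 → container 4 (new)  [load 500/975]
  325 → container 2  [load 875/975]
  275 → container 1  [load 975/975]
  225 → container 3  [load 725/975]
  175 → container 3  [load 900/975]
  150 → container 4  [load 650/975]
  125 → container 4  [load 775/975]
  100 → container 2  [load 975/975]
4 containers opened.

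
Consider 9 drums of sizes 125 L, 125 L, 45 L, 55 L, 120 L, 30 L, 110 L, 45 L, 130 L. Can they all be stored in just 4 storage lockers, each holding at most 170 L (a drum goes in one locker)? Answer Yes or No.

No

Total = 785 L; ⌈785/170⌉ = 5.
At least 5 storage lockers are required, but only 4 are allowed.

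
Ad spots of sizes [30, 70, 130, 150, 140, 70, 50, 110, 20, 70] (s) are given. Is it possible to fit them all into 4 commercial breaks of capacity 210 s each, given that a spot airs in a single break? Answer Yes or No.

Total = 840 s; ⌈840/210⌉ = 4.
The bound of 4 does not rule out 4, but exhaustive search shows no assignment into 4 commercial breaks of capacity 210 s exists — the minimum is 5.

No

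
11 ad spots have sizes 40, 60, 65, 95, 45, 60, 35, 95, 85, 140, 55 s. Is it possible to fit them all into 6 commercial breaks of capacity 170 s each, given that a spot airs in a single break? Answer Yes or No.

A valid assignment using 5 commercial breaks:
  break 1: 140 = 140
  break 2: 95 + 65 = 160
  break 3: 95 + 60 = 155
  break 4: 85 + 45 + 40 = 170
  break 5: 60 + 55 + 35 = 150
That uses only 5 ≤ 6, so 6 commercial breaks are enough.

Yes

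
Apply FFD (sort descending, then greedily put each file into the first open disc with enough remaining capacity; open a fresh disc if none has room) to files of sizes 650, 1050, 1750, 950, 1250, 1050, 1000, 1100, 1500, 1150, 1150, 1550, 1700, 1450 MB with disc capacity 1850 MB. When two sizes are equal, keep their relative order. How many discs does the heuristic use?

Sorted descending: 1750, 1700, 1550, 1500, 1450, 1250, 1150, 1150, 1100, 1050, 1050, 1000, 950, 650.
  1750 → disc 1 (new)  [load 1750/1850]
  1700 → disc 2 (new)  [load 1700/1850]
  1550 → disc 3 (new)  [load 1550/1850]
  1500 → disc 4 (new)  [load 1500/1850]
  1450 → disc 5 (new)  [load 1450/1850]
  1250 → disc 6 (new)  [load 1250/1850]
  1150 → disc 7 (new)  [load 1150/1850]
  1150 → disc 8 (new)  [load 1150/1850]
  1100 → disc 9 (new)  [load 1100/1850]
  1050 → disc 10 (new)  [load 1050/1850]
  1050 → disc 11 (new)  [load 1050/1850]
  1000 → disc 12 (new)  [load 1000/1850]
  950 → disc 13 (new)  [load 950/1850]
  650 → disc 7  [load 1800/1850]
13 discs opened.

13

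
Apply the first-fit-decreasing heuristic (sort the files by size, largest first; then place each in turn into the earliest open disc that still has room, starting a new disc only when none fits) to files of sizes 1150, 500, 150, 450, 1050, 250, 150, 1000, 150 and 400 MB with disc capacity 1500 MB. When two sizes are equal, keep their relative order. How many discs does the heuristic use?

4

Sorted descending: 1150, 1050, 1000, 500, 450, 400, 250, 150, 150, 150.
  1150 → disc 1 (new)  [load 1150/1500]
  1050 → disc 2 (new)  [load 1050/1500]
  1000 → disc 3 (new)  [load 1000/1500]
  500 → disc 3  [load 1500/1500]
  450 → disc 2  [load 1500/1500]
  400 → disc 4 (new)  [load 400/1500]
  250 → disc 1  [load 1400/1500]
  150 → disc 4  [load 550/1500]
  150 → disc 4  [load 700/1500]
  150 → disc 4  [load 850/1500]
4 discs opened.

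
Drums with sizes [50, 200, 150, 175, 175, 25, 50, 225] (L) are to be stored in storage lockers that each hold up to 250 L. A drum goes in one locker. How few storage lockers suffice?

Total = 225 + 200 + 175 + 175 + 150 + 50 + 50 + 25 = 1050 L.
Lower bound: ⌈1050/250⌉ = 5 storage lockers.
A packing using 5 storage lockers:
  locker 1: 225 + 25 = 250
  locker 2: 200 + 50 = 250
  locker 3: 175 + 50 = 225
  locker 4: 175 = 175
  locker 5: 150 = 150
This matches the lower bound, so 5 is optimal.

5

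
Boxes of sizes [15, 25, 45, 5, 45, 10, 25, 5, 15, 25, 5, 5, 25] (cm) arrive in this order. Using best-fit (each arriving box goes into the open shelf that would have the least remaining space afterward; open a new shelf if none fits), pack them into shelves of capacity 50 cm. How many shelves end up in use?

5

  15 → shelf 1 (new)  [load 15/50]
  25 → shelf 1  [load 40/50]
  45 → shelf 2 (new)  [load 45/50]
  5 → shelf 2  [load 50/50]
  45 → shelf 3 (new)  [load 45/50]
  10 → shelf 1  [load 50/50]
  25 → shelf 4 (new)  [load 25/50]
  5 → shelf 3  [load 50/50]
  15 → shelf 4  [load 40/50]
  25 → shelf 5 (new)  [load 25/50]
  5 → shelf 4  [load 45/50]
  5 → shelf 4  [load 50/50]
  25 → shelf 5  [load 50/50]
5 shelves opened.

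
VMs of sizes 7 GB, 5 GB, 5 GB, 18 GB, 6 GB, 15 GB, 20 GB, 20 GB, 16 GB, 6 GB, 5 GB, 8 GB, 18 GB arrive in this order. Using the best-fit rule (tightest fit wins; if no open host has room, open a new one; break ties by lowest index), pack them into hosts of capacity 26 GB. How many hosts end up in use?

  7 → host 1 (new)  [load 7/26]
  5 → host 1  [load 12/26]
  5 → host 1  [load 17/26]
  18 → host 2 (new)  [load 18/26]
  6 → host 2  [load 24/26]
  15 → host 3 (new)  [load 15/26]
  20 → host 4 (new)  [load 20/26]
  20 → host 5 (new)  [load 20/26]
  16 → host 6 (new)  [load 16/26]
  6 → host 4  [load 26/26]
  5 → host 5  [load 25/26]
  8 → host 1  [load 25/26]
  18 → host 7 (new)  [load 18/26]
7 hosts opened.

7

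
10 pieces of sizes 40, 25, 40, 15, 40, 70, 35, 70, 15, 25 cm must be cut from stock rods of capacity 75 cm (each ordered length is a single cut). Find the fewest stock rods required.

Total = 70 + 70 + 40 + 40 + 40 + 35 + 25 + 25 + 15 + 15 = 375 cm.
Lower bound: ⌈375/75⌉ = 5 stock rods.
A packing using 6 stock rods:
  stock rod 1: 70 = 70
  stock rod 2: 70 = 70
  stock rod 3: 40 + 35 = 75
  stock rod 4: 40 + 25 = 65
  stock rod 5: 40 + 25 = 65
  stock rod 6: 15 + 15 = 30
No arrangement into 5 stock rods stays within capacity, so 6 is optimal.

6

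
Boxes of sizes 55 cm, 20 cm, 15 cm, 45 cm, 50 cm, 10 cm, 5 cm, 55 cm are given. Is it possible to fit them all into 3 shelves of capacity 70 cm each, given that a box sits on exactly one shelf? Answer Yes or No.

No

Total = 255 cm; ⌈255/70⌉ = 4.
At least 4 shelves are required, but only 3 are allowed.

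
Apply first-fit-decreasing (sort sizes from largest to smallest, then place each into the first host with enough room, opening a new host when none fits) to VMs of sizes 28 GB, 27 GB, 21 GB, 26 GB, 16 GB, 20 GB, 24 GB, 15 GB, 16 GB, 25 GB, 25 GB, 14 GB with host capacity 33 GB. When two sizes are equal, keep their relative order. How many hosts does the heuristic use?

Sorted descending: 28, 27, 26, 25, 25, 24, 21, 20, 16, 16, 15, 14.
  28 → host 1 (new)  [load 28/33]
  27 → host 2 (new)  [load 27/33]
  26 → host 3 (new)  [load 26/33]
  25 → host 4 (new)  [load 25/33]
  25 → host 5 (new)  [load 25/33]
  24 → host 6 (new)  [load 24/33]
  21 → host 7 (new)  [load 21/33]
  20 → host 8 (new)  [load 20/33]
  16 → host 9 (new)  [load 16/33]
  16 → host 9  [load 32/33]
  15 → host 10 (new)  [load 15/33]
  14 → host 10  [load 29/33]
10 hosts opened.

10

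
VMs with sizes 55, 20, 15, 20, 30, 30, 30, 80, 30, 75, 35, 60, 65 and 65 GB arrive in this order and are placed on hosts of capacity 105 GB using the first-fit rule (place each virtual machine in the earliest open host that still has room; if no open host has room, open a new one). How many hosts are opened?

8

  55 → host 1 (new)  [load 55/105]
  20 → host 1  [load 75/105]
  15 → host 1  [load 90/105]
  20 → host 2 (new)  [load 20/105]
  30 → host 2  [load 50/105]
  30 → host 2  [load 80/105]
  30 → host 3 (new)  [load 30/105]
  80 → host 4 (new)  [load 80/105]
  30 → host 3  [load 60/105]
  75 → host 5 (new)  [load 75/105]
  35 → host 3  [load 95/105]
  60 → host 6 (new)  [load 60/105]
  65 → host 7 (new)  [load 65/105]
  65 → host 8 (new)  [load 65/105]
8 hosts opened.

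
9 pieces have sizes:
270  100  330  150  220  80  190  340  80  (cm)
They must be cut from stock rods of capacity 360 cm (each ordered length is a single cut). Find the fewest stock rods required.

Total = 340 + 330 + 270 + 220 + 190 + 150 + 100 + 80 + 80 = 1760 cm.
Lower bound: ⌈1760/360⌉ = 5 stock rods.
A packing using 6 stock rods:
  stock rod 1: 340 = 340
  stock rod 2: 330 = 330
  stock rod 3: 270 + 80 = 350
  stock rod 4: 220 + 100 = 320
  stock rod 5: 190 + 150 = 340
  stock rod 6: 80 = 80
No arrangement into 5 stock rods stays within capacity, so 6 is optimal.

6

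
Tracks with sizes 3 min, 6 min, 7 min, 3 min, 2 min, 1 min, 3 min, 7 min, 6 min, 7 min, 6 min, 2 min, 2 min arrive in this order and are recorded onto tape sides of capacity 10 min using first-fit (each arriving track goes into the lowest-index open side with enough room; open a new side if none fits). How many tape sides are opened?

  3 → side 1 (new)  [load 3/10]
  6 → side 1  [load 9/10]
  7 → side 2 (new)  [load 7/10]
  3 → side 2  [load 10/10]
  2 → side 3 (new)  [load 2/10]
  1 → side 1  [load 10/10]
  3 → side 3  [load 5/10]
  7 → side 4 (new)  [load 7/10]
  6 → side 5 (new)  [load 6/10]
  7 → side 6 (new)  [load 7/10]
  6 → side 7 (new)  [load 6/10]
  2 → side 3  [load 7/10]
  2 → side 3  [load 9/10]
7 tape sides opened.

7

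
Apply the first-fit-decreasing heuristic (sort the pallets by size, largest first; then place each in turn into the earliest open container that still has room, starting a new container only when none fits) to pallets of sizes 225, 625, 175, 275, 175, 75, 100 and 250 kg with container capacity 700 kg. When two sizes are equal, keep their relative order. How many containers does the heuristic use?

3

Sorted descending: 625, 275, 250, 225, 175, 175, 100, 75.
  625 → container 1 (new)  [load 625/700]
  275 → container 2 (new)  [load 275/700]
  250 → container 2  [load 525/700]
  225 → container 3 (new)  [load 225/700]
  175 → container 2  [load 700/700]
  175 → container 3  [load 400/700]
  100 → container 3  [load 500/700]
  75 → container 1  [load 700/700]
3 containers opened.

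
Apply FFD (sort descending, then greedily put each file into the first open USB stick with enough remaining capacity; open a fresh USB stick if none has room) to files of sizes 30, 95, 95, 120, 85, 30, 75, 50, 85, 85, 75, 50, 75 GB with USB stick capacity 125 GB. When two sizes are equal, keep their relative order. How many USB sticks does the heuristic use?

9

Sorted descending: 120, 95, 95, 85, 85, 85, 75, 75, 75, 50, 50, 30, 30.
  120 → USB stick 1 (new)  [load 120/125]
  95 → USB stick 2 (new)  [load 95/125]
  95 → USB stick 3 (new)  [load 95/125]
  85 → USB stick 4 (new)  [load 85/125]
  85 → USB stick 5 (new)  [load 85/125]
  85 → USB stick 6 (new)  [load 85/125]
  75 → USB stick 7 (new)  [load 75/125]
  75 → USB stick 8 (new)  [load 75/125]
  75 → USB stick 9 (new)  [load 75/125]
  50 → USB stick 7  [load 125/125]
  50 → USB stick 8  [load 125/125]
  30 → USB stick 2  [load 125/125]
  30 → USB stick 3  [load 125/125]
9 USB sticks opened.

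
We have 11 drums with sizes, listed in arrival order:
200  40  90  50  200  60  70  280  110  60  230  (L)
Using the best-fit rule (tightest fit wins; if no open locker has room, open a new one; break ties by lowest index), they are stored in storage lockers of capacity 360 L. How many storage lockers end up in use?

  200 → locker 1 (new)  [load 200/360]
  40 → locker 1  [load 240/360]
  90 → locker 1  [load 330/360]
  50 → locker 2 (new)  [load 50/360]
  200 → locker 2  [load 250/360]
  60 → locker 2  [load 310/360]
  70 → locker 3 (new)  [load 70/360]
  280 → locker 3  [load 350/360]
  110 → locker 4 (new)  [load 110/360]
  60 → locker 4  [load 170/360]
  230 → locker 5 (new)  [load 230/360]
5 storage lockers opened.

5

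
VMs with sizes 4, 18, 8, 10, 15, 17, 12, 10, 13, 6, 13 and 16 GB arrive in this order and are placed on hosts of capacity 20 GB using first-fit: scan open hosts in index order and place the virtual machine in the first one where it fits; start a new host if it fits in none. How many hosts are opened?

9

  4 → host 1 (new)  [load 4/20]
  18 → host 2 (new)  [load 18/20]
  8 → host 1  [load 12/20]
  10 → host 3 (new)  [load 10/20]
  15 → host 4 (new)  [load 15/20]
  17 → host 5 (new)  [load 17/20]
  12 → host 6 (new)  [load 12/20]
  10 → host 3  [load 20/20]
  13 → host 7 (new)  [load 13/20]
  6 → host 1  [load 18/20]
  13 → host 8 (new)  [load 13/20]
  16 → host 9 (new)  [load 16/20]
9 hosts opened.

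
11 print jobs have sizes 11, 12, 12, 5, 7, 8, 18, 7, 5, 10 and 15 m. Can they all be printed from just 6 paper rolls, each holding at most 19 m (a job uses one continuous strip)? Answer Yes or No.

No

Total = 110 m; ⌈110/19⌉ = 6.
The bound of 6 does not rule out 6, but exhaustive search shows no assignment into 6 paper rolls of capacity 19 m exists — the minimum is 7.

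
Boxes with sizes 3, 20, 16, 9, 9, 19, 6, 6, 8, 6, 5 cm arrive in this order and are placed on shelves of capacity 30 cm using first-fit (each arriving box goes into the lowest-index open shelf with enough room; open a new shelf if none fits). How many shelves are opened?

  3 → shelf 1 (new)  [load 3/30]
  20 → shelf 1  [load 23/30]
  16 → shelf 2 (new)  [load 16/30]
  9 → shelf 2  [load 25/30]
  9 → shelf 3 (new)  [load 9/30]
  19 → shelf 3  [load 28/30]
  6 → shelf 1  [load 29/30]
  6 → shelf 4 (new)  [load 6/30]
  8 → shelf 4  [load 14/30]
  6 → shelf 4  [load 20/30]
  5 → shelf 2  [load 30/30]
4 shelves opened.

4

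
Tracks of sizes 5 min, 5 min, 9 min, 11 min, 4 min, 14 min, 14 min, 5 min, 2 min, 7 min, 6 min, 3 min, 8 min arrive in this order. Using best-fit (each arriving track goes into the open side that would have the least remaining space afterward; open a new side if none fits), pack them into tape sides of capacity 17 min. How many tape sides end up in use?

  5 → side 1 (new)  [load 5/17]
  5 → side 1  [load 10/17]
  9 → side 2 (new)  [load 9/17]
  11 → side 3 (new)  [load 11/17]
  4 → side 3  [load 15/17]
  14 → side 4 (new)  [load 14/17]
  14 → side 5 (new)  [load 14/17]
  5 → side 1  [load 15/17]
  2 → side 1  [load 17/17]
  7 → side 2  [load 16/17]
  6 → side 6 (new)  [load 6/17]
  3 → side 4  [load 17/17]
  8 → side 6  [load 14/17]
6 tape sides opened.

6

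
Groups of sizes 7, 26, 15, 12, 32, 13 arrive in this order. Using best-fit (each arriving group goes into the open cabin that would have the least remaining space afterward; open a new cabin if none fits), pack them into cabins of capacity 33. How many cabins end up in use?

4

  7 → cabin 1 (new)  [load 7/33]
  26 → cabin 1  [load 33/33]
  15 → cabin 2 (new)  [load 15/33]
  12 → cabin 2  [load 27/33]
  32 → cabin 3 (new)  [load 32/33]
  13 → cabin 4 (new)  [load 13/33]
4 cabins opened.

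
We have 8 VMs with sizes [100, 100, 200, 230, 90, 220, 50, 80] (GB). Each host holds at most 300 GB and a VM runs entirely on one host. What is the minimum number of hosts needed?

Total = 230 + 220 + 200 + 100 + 100 + 90 + 80 + 50 = 1070 GB.
Lower bound: ⌈1070/300⌉ = 4 hosts.
A packing using 4 hosts:
  host 1: 230 + 50 = 280
  host 2: 220 + 80 = 300
  host 3: 200 + 100 = 300
  host 4: 100 + 90 = 190
This matches the lower bound, so 4 is optimal.

4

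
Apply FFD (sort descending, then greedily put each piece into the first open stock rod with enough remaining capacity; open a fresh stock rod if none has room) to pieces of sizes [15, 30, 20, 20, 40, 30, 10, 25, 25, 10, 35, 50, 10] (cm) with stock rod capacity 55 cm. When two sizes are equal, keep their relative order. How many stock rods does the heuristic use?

6

Sorted descending: 50, 40, 35, 30, 30, 25, 25, 20, 20, 15, 10, 10, 10.
  50 → stock rod 1 (new)  [load 50/55]
  40 → stock rod 2 (new)  [load 40/55]
  35 → stock rod 3 (new)  [load 35/55]
  30 → stock rod 4 (new)  [load 30/55]
  30 → stock rod 5 (new)  [load 30/55]
  25 → stock rod 4  [load 55/55]
  25 → stock rod 5  [load 55/55]
  20 → stock rod 3  [load 55/55]
  20 → stock rod 6 (new)  [load 20/55]
  15 → stock rod 2  [load 55/55]
  10 → stock rod 6  [load 30/55]
  10 → stock rod 6  [load 40/55]
  10 → stock rod 6  [load 50/55]
6 stock rods opened.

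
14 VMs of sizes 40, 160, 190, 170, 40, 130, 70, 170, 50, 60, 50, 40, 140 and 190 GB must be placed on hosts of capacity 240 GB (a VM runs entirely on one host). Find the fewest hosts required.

7

Total = 190 + 190 + 170 + 170 + 160 + 140 + 130 + 70 + 60 + 50 + 50 + 40 + 40 + 40 = 1500 GB.
Lower bound: ⌈1500/240⌉ = 7 hosts.
A packing using 7 hosts:
  host 1: 190 + 50 = 240
  host 2: 190 + 50 = 240
  host 3: 170 + 70 = 240
  host 4: 170 + 60 = 230
  host 5: 160 + 40 + 40 = 240
  host 6: 140 + 40 = 180
  host 7: 130 = 130
This matches the lower bound, so 7 is optimal.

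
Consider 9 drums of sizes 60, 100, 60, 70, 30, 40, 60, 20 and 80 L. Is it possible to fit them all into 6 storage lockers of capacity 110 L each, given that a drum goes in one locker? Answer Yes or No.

A valid assignment using 6 storage lockers:
  locker 1: 100 = 100
  locker 2: 80 + 30 = 110
  locker 3: 70 + 40 = 110
  locker 4: 60 + 20 = 80
  locker 5: 60 = 60
  locker 6: 60 = 60
Every load is within 110 L, so 6 storage lockers suffice.

Yes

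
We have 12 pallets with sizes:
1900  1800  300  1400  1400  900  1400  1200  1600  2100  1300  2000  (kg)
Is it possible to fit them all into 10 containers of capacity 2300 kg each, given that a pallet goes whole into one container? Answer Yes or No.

Yes

A valid assignment using 10 containers:
  container 1: 2100 = 2100
  container 2: 2000 + 300 = 2300
  container 3: 1900 = 1900
  container 4: 1800 = 1800
  container 5: 1600 = 1600
  container 6: 1400 + 900 = 2300
  container 7: 1400 = 1400
  container 8: 1400 = 1400
  container 9: 1300 = 1300
  container 10: 1200 = 1200
Every load is within 2300 kg, so 10 containers suffice.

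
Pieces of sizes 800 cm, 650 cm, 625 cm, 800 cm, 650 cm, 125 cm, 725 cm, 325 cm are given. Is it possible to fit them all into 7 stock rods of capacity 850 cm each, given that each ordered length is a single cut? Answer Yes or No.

A valid assignment using 7 stock rods:
  stock rod 1: 800 = 800
  stock rod 2: 800 = 800
  stock rod 3: 725 + 125 = 850
  stock rod 4: 650 = 650
  stock rod 5: 650 = 650
  stock rod 6: 625 = 625
  stock rod 7: 325 = 325
Every load is within 850 cm, so 7 stock rods suffice.

Yes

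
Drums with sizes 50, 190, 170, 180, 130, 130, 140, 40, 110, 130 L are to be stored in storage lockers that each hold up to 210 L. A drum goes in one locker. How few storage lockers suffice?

Total = 190 + 180 + 170 + 140 + 130 + 130 + 130 + 110 + 50 + 40 = 1270 L.
Lower bound: ⌈1270/210⌉ = 7 storage lockers.
Also, 8 drums each exceed 105 L, and no two of those can share a locker, so at least 8 storage lockers are needed.
A packing using 8 storage lockers:
  locker 1: 190 = 190
  locker 2: 180 = 180
  locker 3: 170 + 40 = 210
  locker 4: 140 + 50 = 190
  locker 5: 130 = 130
  locker 6: 130 = 130
  locker 7: 130 = 130
  locker 8: 110 = 110
This matches the lower bound, so 8 is optimal.

8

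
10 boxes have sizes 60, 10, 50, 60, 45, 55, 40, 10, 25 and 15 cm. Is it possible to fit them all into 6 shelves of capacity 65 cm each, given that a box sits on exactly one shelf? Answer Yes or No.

A valid assignment using 6 shelves:
  shelf 1: 60 = 60
  shelf 2: 60 = 60
  shelf 3: 55 + 10 = 65
  shelf 4: 50 + 15 = 65
  shelf 5: 45 + 10 = 55
  shelf 6: 40 + 25 = 65
Every load is within 65 cm, so 6 shelves suffice.

Yes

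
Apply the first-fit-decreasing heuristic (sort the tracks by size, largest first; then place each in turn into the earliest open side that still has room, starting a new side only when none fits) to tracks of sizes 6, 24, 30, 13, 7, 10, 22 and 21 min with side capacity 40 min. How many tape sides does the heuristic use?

Sorted descending: 30, 24, 22, 21, 13, 10, 7, 6.
  30 → side 1 (new)  [load 30/40]
  24 → side 2 (new)  [load 24/40]
  22 → side 3 (new)  [load 22/40]
  21 → side 4 (new)  [load 21/40]
  13 → side 2  [load 37/40]
  10 → side 1  [load 40/40]
  7 → side 3  [load 29/40]
  6 → side 3  [load 35/40]
4 tape sides opened.

4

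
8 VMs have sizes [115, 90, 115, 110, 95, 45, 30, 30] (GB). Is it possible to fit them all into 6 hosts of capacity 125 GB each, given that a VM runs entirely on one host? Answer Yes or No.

A valid assignment using 6 hosts:
  host 1: 115 = 115
  host 2: 115 = 115
  host 3: 110 = 110
  host 4: 95 + 30 = 125
  host 5: 90 + 30 = 120
  host 6: 45 = 45
Every load is within 125 GB, so 6 hosts suffice.

Yes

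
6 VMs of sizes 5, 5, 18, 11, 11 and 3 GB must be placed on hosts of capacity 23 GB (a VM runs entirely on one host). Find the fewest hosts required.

Total = 18 + 11 + 11 + 5 + 5 + 3 = 53 GB.
Lower bound: ⌈53/23⌉ = 3 hosts.
A packing using 3 hosts:
  host 1: 18 + 5 = 23
  host 2: 11 + 11 = 22
  host 3: 5 + 3 = 8
This matches the lower bound, so 3 is optimal.

3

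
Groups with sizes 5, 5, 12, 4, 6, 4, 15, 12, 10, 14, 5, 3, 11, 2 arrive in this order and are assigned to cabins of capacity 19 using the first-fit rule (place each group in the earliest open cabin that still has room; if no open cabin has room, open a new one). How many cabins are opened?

  5 → cabin 1 (new)  [load 5/19]
  5 → cabin 1  [load 10/19]
  12 → cabin 2 (new)  [load 12/19]
  4 → cabin 1  [load 14/19]
  6 → cabin 2  [load 18/19]
  4 → cabin 1  [load 18/19]
  15 → cabin 3 (new)  [load 15/19]
  12 → cabin 4 (new)  [load 12/19]
  10 → cabin 5 (new)  [load 10/19]
  14 → cabin 6 (new)  [load 14/19]
  5 → cabin 4  [load 17/19]
  3 → cabin 3  [load 18/19]
  11 → cabin 7 (new)  [load 11/19]
  2 → cabin 4  [load 19/19]
7 cabins opened.

7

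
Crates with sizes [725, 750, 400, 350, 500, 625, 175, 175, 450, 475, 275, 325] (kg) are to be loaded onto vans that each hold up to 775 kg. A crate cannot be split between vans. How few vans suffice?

8

Total = 750 + 725 + 625 + 500 + 475 + 450 + 400 + 350 + 325 + 275 + 175 + 175 = 5225 kg.
Lower bound: ⌈5225/775⌉ = 7 vans.
A packing using 8 vans:
  van 1: 750 = 750
  van 2: 725 = 725
  van 3: 625 = 625
  van 4: 500 + 275 = 775
  van 5: 475 + 175 = 650
  van 6: 450 + 325 = 775
  van 7: 400 + 350 = 750
  van 8: 175 = 175
No arrangement into 7 vans stays within capacity, so 8 is optimal.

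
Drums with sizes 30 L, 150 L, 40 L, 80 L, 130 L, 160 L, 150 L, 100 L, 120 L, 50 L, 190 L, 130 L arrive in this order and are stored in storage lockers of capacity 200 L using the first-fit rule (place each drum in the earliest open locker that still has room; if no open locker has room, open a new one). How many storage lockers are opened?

9

  30 → locker 1 (new)  [load 30/200]
  150 → locker 1  [load 180/200]
  40 → locker 2 (new)  [load 40/200]
  80 → locker 2  [load 120/200]
  130 → locker 3 (new)  [load 130/200]
  160 → locker 4 (new)  [load 160/200]
  150 → locker 5 (new)  [load 150/200]
  100 → locker 6 (new)  [load 100/200]
  120 → locker 7 (new)  [load 120/200]
  50 → locker 2  [load 170/200]
  190 → locker 8 (new)  [load 190/200]
  130 → locker 9 (new)  [load 130/200]
9 storage lockers opened.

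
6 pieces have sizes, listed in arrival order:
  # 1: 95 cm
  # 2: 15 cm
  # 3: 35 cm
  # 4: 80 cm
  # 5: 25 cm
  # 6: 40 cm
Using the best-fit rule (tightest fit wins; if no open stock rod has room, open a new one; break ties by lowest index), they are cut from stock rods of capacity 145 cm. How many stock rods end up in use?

2

  95 → stock rod 1 (new)  [load 95/145]
  15 → stock rod 1  [load 110/145]
  35 → stock rod 1  [load 145/145]
  80 → stock rod 2 (new)  [load 80/145]
  25 → stock rod 2  [load 105/145]
  40 → stock rod 2  [load 145/145]
2 stock rods opened.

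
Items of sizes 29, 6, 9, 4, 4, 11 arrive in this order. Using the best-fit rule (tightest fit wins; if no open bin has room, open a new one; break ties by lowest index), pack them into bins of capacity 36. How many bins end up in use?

  29 → bin 1 (new)  [load 29/36]
  6 → bin 1  [load 35/36]
  9 → bin 2 (new)  [load 9/36]
  4 → bin 2  [load 13/36]
  4 → bin 2  [load 17/36]
  11 → bin 2  [load 28/36]
2 bins opened.

2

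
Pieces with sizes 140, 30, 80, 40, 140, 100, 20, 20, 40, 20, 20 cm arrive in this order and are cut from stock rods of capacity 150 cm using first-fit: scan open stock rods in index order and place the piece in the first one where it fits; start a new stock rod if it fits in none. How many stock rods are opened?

  140 → stock rod 1 (new)  [load 140/150]
  30 → stock rod 2 (new)  [load 30/150]
  80 → stock rod 2  [load 110/150]
  40 → stock rod 2  [load 150/150]
  140 → stock rod 3 (new)  [load 140/150]
  100 → stock rod 4 (new)  [load 100/150]
  20 → stock rod 4  [load 120/150]
  20 → stock rod 4  [load 140/150]
  40 → stock rod 5 (new)  [load 40/150]
  20 → stock rod 5  [load 60/150]
  20 → stock rod 5  [load 80/150]
5 stock rods opened.

5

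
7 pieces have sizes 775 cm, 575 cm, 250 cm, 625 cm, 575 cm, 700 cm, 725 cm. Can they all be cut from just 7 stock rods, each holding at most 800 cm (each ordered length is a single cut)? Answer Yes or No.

Yes

A valid assignment using 7 stock rods:
  stock rod 1: 775 = 775
  stock rod 2: 725 = 725
  stock rod 3: 700 = 700
  stock rod 4: 625 = 625
  stock rod 5: 575 = 575
  stock rod 6: 575 = 575
  stock rod 7: 250 = 250
Every load is within 800 cm, so 7 stock rods suffice.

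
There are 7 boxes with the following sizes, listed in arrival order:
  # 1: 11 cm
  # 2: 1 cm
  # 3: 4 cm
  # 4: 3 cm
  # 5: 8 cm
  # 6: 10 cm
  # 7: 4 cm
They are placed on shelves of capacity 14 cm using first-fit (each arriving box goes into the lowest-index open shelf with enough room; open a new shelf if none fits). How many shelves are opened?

  11 → shelf 1 (new)  [load 11/14]
  1 → shelf 1  [load 12/14]
  4 → shelf 2 (new)  [load 4/14]
  3 → shelf 2  [load 7/14]
  8 → shelf 3 (new)  [load 8/14]
  10 → shelf 4 (new)  [load 10/14]
  4 → shelf 2  [load 11/14]
4 shelves opened.

4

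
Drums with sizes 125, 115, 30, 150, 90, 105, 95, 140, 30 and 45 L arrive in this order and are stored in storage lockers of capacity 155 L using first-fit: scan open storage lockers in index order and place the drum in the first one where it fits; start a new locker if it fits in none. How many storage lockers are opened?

7

  125 → locker 1 (new)  [load 125/155]
  115 → locker 2 (new)  [load 115/155]
  30 → locker 1  [load 155/155]
  150 → locker 3 (new)  [load 150/155]
  90 → locker 4 (new)  [load 90/155]
  105 → locker 5 (new)  [load 105/155]
  95 → locker 6 (new)  [load 95/155]
  140 → locker 7 (new)  [load 140/155]
  30 → locker 2  [load 145/155]
  45 → locker 4  [load 135/155]
7 storage lockers opened.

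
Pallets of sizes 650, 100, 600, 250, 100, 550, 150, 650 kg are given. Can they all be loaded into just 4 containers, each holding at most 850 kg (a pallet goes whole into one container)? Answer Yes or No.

Yes

A valid assignment using 4 containers:
  container 1: 650 + 150 = 800
  container 2: 650 + 100 + 100 = 850
  container 3: 600 + 250 = 850
  container 4: 550 = 550
Every load is within 850 kg, so 4 containers suffice.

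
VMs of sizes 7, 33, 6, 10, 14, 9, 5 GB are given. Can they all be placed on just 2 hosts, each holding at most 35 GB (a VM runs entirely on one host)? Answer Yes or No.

Total = 84 GB; ⌈84/35⌉ = 3.
At least 3 hosts are required, but only 2 are allowed.

No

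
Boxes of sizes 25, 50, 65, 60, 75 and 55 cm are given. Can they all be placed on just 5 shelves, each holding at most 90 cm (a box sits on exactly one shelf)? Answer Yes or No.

A valid assignment using 5 shelves:
  shelf 1: 75 = 75
  shelf 2: 65 + 25 = 90
  shelf 3: 60 = 60
  shelf 4: 55 = 55
  shelf 5: 50 = 50
Every load is within 90 cm, so 5 shelves suffice.

Yes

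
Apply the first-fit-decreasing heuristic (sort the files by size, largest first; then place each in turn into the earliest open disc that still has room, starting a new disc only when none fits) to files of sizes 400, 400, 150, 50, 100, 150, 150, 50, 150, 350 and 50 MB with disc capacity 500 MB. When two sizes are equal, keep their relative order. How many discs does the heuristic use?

Sorted descending: 400, 400, 350, 150, 150, 150, 150, 100, 50, 50, 50.
  400 → disc 1 (new)  [load 400/500]
  400 → disc 2 (new)  [load 400/500]
  350 → disc 3 (new)  [load 350/500]
  150 → disc 3  [load 500/500]
  150 → disc 4 (new)  [load 150/500]
  150 → disc 4  [load 300/500]
  150 → disc 4  [load 450/500]
  100 → disc 1  [load 500/500]
  50 → disc 2  [load 450/500]
  50 → disc 2  [load 500/500]
  50 → disc 4  [load 500/500]
4 discs opened.

4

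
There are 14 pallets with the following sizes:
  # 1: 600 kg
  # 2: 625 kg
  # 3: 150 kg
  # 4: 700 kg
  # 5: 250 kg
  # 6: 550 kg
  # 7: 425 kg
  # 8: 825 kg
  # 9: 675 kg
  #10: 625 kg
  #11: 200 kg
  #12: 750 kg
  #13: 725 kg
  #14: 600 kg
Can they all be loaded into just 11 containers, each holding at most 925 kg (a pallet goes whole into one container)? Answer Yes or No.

Yes

A valid assignment using 11 containers:
  container 1: 825 = 825
  container 2: 750 + 150 = 900
  container 3: 725 + 200 = 925
  container 4: 700 = 700
  container 5: 675 + 250 = 925
  container 6: 625 = 625
  container 7: 625 = 625
  container 8: 600 = 600
  container 9: 600 = 600
  container 10: 550 = 550
  container 11: 425 = 425
Every load is within 925 kg, so 11 containers suffice.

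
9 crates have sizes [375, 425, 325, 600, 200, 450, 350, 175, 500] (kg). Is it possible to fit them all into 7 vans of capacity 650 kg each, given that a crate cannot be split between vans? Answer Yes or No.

Yes

A valid assignment using 7 vans:
  van 1: 600 = 600
  van 2: 500 = 500
  van 3: 450 + 200 = 650
  van 4: 425 + 175 = 600
  van 5: 375 = 375
  van 6: 350 = 350
  van 7: 325 = 325
Every load is within 650 kg, so 7 vans suffice.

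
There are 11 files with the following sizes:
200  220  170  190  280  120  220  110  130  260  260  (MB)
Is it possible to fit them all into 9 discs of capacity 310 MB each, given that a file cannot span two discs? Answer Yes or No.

Yes

A valid assignment using 8 discs:
  disc 1: 280 = 280
  disc 2: 260 = 260
  disc 3: 260 = 260
  disc 4: 220 = 220
  disc 5: 220 = 220
  disc 6: 200 + 110 = 310
  disc 7: 190 + 120 = 310
  disc 8: 170 + 130 = 300
That uses only 8 ≤ 9, so 9 discs are enough.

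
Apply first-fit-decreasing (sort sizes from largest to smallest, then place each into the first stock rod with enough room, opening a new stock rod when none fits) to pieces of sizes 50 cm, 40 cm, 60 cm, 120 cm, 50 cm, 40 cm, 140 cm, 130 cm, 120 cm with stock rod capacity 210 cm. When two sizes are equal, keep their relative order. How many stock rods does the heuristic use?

Sorted descending: 140, 130, 120, 120, 60, 50, 50, 40, 40.
  140 → stock rod 1 (new)  [load 140/210]
  130 → stock rod 2 (new)  [load 130/210]
  120 → stock rod 3 (new)  [load 120/210]
  120 → stock rod 4 (new)  [load 120/210]
  60 → stock rod 1  [load 200/210]
  50 → stock rod 2  [load 180/210]
  50 → stock rod 3  [load 170/210]
  40 → stock rod 3  [load 210/210]
  40 → stock rod 4  [load 160/210]
4 stock rods opened.

4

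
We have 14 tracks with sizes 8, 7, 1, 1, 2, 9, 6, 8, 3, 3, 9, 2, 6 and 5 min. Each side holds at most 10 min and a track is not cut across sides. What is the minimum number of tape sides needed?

Total = 9 + 9 + 8 + 8 + 7 + 6 + 6 + 5 + 3 + 3 + 2 + 2 + 1 + 1 = 70 min.
Lower bound: ⌈70/10⌉ = 7 tape sides.
A packing using 8 tape sides:
  side 1: 9 + 1 = 10
  side 2: 9 + 1 = 10
  side 3: 8 + 2 = 10
  side 4: 8 + 2 = 10
  side 5: 7 + 3 = 10
  side 6: 6 + 3 = 9
  side 7: 6 = 6
  side 8: 5 = 5
No arrangement into 7 tape sides stays within capacity, so 8 is optimal.

8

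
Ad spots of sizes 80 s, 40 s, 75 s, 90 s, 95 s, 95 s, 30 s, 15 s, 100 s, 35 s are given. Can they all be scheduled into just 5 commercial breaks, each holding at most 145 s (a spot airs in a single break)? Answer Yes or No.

Total = 655 s; ⌈655/145⌉ = 5.
6 ad spots each exceed half the capacity and cannot share a break, forcing at least 6 commercial breaks.
At least 6 commercial breaks are required, but only 5 are allowed.

No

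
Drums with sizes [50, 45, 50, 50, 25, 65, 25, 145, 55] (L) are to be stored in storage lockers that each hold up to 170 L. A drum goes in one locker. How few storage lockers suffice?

3

Total = 145 + 65 + 55 + 50 + 50 + 50 + 45 + 25 + 25 = 510 L.
Lower bound: ⌈510/170⌉ = 3 storage lockers.
A packing using 3 storage lockers:
  locker 1: 145 + 25 = 170
  locker 2: 65 + 55 + 50 = 170
  locker 3: 50 + 50 + 45 + 25 = 170
This matches the lower bound, so 3 is optimal.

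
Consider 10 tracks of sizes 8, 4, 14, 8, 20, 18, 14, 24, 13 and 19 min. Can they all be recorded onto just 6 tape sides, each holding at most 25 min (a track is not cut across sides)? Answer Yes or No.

Total = 142 min; ⌈142/25⌉ = 6.
7 tracks each exceed half the capacity and cannot share a side, forcing at least 7 tape sides.
At least 7 tape sides are required, but only 6 are allowed.

No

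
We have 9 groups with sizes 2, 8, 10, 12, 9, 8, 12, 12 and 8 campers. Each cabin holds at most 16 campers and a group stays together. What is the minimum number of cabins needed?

7

Total = 12 + 12 + 12 + 10 + 9 + 8 + 8 + 8 + 2 = 81 campers.
Lower bound: ⌈81/16⌉ = 6 cabins.
A packing using 7 cabins:
  cabin 1: 12 + 2 = 14
  cabin 2: 12 = 12
  cabin 3: 12 = 12
  cabin 4: 10 = 10
  cabin 5: 9 = 9
  cabin 6: 8 + 8 = 16
  cabin 7: 8 = 8
No arrangement into 6 cabins stays within capacity, so 7 is optimal.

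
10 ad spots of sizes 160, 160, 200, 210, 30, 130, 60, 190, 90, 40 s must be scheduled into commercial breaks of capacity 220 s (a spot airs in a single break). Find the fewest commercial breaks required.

Total = 210 + 200 + 190 + 160 + 160 + 130 + 90 + 60 + 40 + 30 = 1270 s.
Lower bound: ⌈1270/220⌉ = 6 commercial breaks.
A packing using 6 commercial breaks:
  break 1: 210 = 210
  break 2: 200 = 200
  break 3: 190 + 30 = 220
  break 4: 160 + 60 = 220
  break 5: 160 + 40 = 200
  break 6: 130 + 90 = 220
This matches the lower bound, so 6 is optimal.

6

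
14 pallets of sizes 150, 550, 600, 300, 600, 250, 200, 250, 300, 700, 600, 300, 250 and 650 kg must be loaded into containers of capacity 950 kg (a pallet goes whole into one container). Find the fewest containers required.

7

Total = 700 + 650 + 600 + 600 + 600 + 550 + 300 + 300 + 300 + 250 + 250 + 250 + 200 + 150 = 5700 kg.
Lower bound: ⌈5700/950⌉ = 6 containers.
A packing using 7 containers:
  container 1: 700 + 250 = 950
  container 2: 650 + 300 = 950
  container 3: 600 + 300 = 900
  container 4: 600 + 300 = 900
  container 5: 600 + 250 = 850
  container 6: 550 + 250 + 150 = 950
  container 7: 200 = 200
No arrangement into 6 containers stays within capacity, so 7 is optimal.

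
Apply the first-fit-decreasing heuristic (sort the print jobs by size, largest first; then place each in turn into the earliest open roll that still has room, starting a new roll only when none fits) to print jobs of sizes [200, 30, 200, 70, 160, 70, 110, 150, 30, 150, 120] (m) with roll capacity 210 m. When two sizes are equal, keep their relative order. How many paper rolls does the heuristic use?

7

Sorted descending: 200, 200, 160, 150, 150, 120, 110, 70, 70, 30, 30.
  200 → roll 1 (new)  [load 200/210]
  200 → roll 2 (new)  [load 200/210]
  160 → roll 3 (new)  [load 160/210]
  150 → roll 4 (new)  [load 150/210]
  150 → roll 5 (new)  [load 150/210]
  120 → roll 6 (new)  [load 120/210]
  110 → roll 7 (new)  [load 110/210]
  70 → roll 6  [load 190/210]
  70 → roll 7  [load 180/210]
  30 → roll 3  [load 190/210]
  30 → roll 4  [load 180/210]
7 paper rolls opened.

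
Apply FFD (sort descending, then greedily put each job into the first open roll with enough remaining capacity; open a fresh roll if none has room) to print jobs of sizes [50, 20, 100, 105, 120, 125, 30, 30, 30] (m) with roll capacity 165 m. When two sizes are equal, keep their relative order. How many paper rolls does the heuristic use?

Sorted descending: 125, 120, 105, 100, 50, 30, 30, 30, 20.
  125 → roll 1 (new)  [load 125/165]
  120 → roll 2 (new)  [load 120/165]
  105 → roll 3 (new)  [load 105/165]
  100 → roll 4 (new)  [load 100/165]
  50 → roll 3  [load 155/165]
  30 → roll 1  [load 155/165]
  30 → roll 2  [load 150/165]
  30 → roll 4  [load 130/165]
  20 → roll 4  [load 150/165]
4 paper rolls opened.

4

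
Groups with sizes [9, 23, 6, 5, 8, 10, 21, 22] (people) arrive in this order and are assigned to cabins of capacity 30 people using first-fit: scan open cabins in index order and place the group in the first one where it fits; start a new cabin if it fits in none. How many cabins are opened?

  9 → cabin 1 (new)  [load 9/30]
  23 → cabin 2 (new)  [load 23/30]
  6 → cabin 1  [load 15/30]
  5 → cabin 1  [load 20/30]
  8 → cabin 1  [load 28/30]
  10 → cabin 3 (new)  [load 10/30]
  21 → cabin 4 (new)  [load 21/30]
  22 → cabin 5 (new)  [load 22/30]
5 cabins opened.

5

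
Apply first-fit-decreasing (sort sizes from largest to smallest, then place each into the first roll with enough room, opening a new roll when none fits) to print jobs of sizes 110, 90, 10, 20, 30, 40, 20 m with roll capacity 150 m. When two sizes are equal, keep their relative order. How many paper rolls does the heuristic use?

Sorted descending: 110, 90, 40, 30, 20, 20, 10.
  110 → roll 1 (new)  [load 110/150]
  90 → roll 2 (new)  [load 90/150]
  40 → roll 1  [load 150/150]
  30 → roll 2  [load 120/150]
  20 → roll 2  [load 140/150]
  20 → roll 3 (new)  [load 20/150]
  10 → roll 2  [load 150/150]
3 paper rolls opened.

3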